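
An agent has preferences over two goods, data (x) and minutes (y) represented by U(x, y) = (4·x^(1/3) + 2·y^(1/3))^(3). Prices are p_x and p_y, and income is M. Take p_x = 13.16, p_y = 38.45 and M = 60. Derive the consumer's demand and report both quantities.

MRS = MU_x/MU_y = 2·(y/x)^(2/3). Set equal to p_x/p_y.
Solve for the ratio: y/x = [(1/2)·p_x/p_y]^(1.5).
With the ratio pinned down, the budget gives x* = M/(p_x + p_y·(y/x)) and y* = (y/x)·x*.
Numerically y/x = 0.070794, so x* = 60/(13.16 + 38.45·0.070794) = 3.7779 and y* = 0.070794·3.7779 = 0.2674.

x* = 3.7779, y* = 0.2674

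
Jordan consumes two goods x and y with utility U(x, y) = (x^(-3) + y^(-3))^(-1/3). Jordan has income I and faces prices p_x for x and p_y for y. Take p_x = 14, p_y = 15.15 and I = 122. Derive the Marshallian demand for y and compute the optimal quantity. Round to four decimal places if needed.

MRS = MU_x/MU_y = (y/x)^(4). Set equal to p_x/p_y.
Solve for the ratio: y/x = [p_x/p_y]^(0.25).
Substitute y = (y/x)·x into the budget: x* = I/(p_x + p_y·(y/x)).
Numerically y/x = 0.980458, so x* = 122/(14 + 15.15·0.980458) = 4.2282 and y* = 0.980458·4.2282 = 4.1456.

y* = 4.1456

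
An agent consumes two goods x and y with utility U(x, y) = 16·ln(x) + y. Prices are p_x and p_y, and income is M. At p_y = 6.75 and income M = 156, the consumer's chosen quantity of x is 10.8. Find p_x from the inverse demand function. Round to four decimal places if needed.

p_x = 10

MU_x = 16/x, MU_y = 1. Tangency: 16/x = p_x/p_y.
So x*(p_x,p_y) = 16·p_y/p_x, independent of income; and y* = (M − 16·p_y)/p_y.
Set x* = 10.8 in the demand function and solve for p_x: p_x = 10.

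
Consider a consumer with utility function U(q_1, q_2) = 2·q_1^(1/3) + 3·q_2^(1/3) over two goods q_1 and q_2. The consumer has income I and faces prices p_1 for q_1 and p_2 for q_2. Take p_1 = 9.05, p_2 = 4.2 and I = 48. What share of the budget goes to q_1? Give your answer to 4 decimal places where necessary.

MU_q_1 ∝ 2·q_1^(-2/3), MU_q_2 ∝ 3·q_2^(-2/3), so MRS = (2/3)·(q_2/q_1)^(2/3) = p_1/p_2.
Solve for the ratio: q_2/q_1 = [(3/2)·p_1/p_2]^(1.5).
Substitute q_2 = (q_2/q_1)·q_1 into the budget: q_1* = I/(p_1 + p_2·(q_2/q_1)).
Numerically q_2/q_1 = 5.810799, so q_1* = 48/(9.05 + 4.2·5.810799) = 1.4347 and q_2* = 5.810799·1.4347 = 8.337.
Expenditure on q_1: 9.05·1.4347 = 12.9845; share = 0.2705.

share on q_1 = 0.2705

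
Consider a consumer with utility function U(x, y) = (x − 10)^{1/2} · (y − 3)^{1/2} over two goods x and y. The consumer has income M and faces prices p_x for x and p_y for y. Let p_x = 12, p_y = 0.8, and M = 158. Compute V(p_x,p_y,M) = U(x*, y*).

Let x' = x−10, y' = y−3. MRS = y'/x' = p_x/p_y.
After buying the subsistence bundle (10, 3), a share 0.5 of the remaining income goes to x: x* = 10 + 0.5·(M − 10p_x − 3p_y)/p_x.
Discretionary income = 158 − 10·12 − 3·0.8 = 35.6; x* = 10 + 0.5·35.6/12 = 11.4833; y* = 3 + 0.5·35.6/0.8 = 25.25.
Utility at the optimum: U(11.4833, 25.25) = 5.7449.

V = 5.7449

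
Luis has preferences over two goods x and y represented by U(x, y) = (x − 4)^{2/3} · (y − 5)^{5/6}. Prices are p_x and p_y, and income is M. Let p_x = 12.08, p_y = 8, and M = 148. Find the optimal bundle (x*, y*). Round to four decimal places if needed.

MRS = (4/5)·(y−5)/(x−4). Tangency with p_x/p_y gives y−5 = (5/4)·(p_x/p_y)·(x−4).
Substituting into the budget: x* = 4 + 4/9·(M − 4·p_x − 5·p_y)/p_x, and y* = 5 + 5/9·(…)/p_y.
Discretionary income = 148 − 4·12.08 − 5·8 = 59.68; x* = 4 + 4/9·59.68/12.08 = 6.1957; y* = 5 + 5/9·59.68/8 = 9.1444.

x* = 6.1957, y* = 9.1444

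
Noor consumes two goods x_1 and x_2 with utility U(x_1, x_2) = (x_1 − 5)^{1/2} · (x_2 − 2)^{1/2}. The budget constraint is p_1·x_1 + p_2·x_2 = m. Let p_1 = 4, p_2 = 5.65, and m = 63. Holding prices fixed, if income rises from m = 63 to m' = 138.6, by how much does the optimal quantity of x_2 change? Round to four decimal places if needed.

This is Cobb-Douglas in (x_1−5, x_2−2): tangency gives 0.5·p_2·(x_2−2) = 0.5·p_1·(x_1−5).
After buying the subsistence bundle (5, 2), a share 0.5 of the remaining income goes to x_1: x_1* = 5 + 0.5·(m − 5p_1 − 2p_2)/p_1.
Discretionary income = 63 − 5·4 − 2·5.65 = 31.7; x_2* = 2 + 0.5·31.7/5.65 = 4.8053.
At m' = 138.6: x_2* = 11.4956. Change: 11.4956 − 4.8053 = 6.6903.

Δx_2* = 6.6903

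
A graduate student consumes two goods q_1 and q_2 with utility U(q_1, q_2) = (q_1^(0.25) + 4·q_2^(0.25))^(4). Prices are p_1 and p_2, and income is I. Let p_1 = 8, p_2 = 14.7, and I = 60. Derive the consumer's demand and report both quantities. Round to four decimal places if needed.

q_1* = 1.2128, q_2* = 3.4216

MRS = MU_q_1/MU_q_2 = (1/4)·(q_2/q_1)^(0.75). Set equal to p_1/p_2.
Solve for the ratio: q_2/q_1 = [4·p_1/p_2]^(4/3).
Substitute q_2 = (q_2/q_1)·q_1 into the budget: q_1* = I/(p_1 + p_2·(q_2/q_1)).
Numerically q_2/q_1 = 2.821263, so q_1* = 60/(8 + 14.7·2.821263) = 1.2128 and q_2* = 2.821263·1.2128 = 3.4216.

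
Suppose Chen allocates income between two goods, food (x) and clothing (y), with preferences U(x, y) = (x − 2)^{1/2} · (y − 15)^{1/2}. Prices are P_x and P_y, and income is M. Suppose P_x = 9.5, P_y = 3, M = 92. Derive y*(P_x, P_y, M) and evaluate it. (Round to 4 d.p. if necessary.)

y* = 19.6667

This is Cobb-Douglas in (x−2, y−15): tangency gives 0.5·P_y·(y−15) = 0.5·P_x·(x−2).
Substituting into the budget: x* = 2 + 0.5·(M − 2·P_x − 15·P_y)/P_x, and y* = 15 + 0.5·(…)/P_y.
Discretionary income = 92 − 2·9.5 − 15·3 = 28; y* = 15 + 0.5·28/3 = 19.6667.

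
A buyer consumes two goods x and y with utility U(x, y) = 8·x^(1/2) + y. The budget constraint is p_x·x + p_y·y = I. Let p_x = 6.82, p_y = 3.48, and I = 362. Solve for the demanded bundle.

x* = 4.1659, y* = 95.8588

Set MRS = p_x/p_y: 4·x^(−1/2) = p_x/p_y.
Thus x* = (4·p_y/p_x)² — independent of I — with the rest of income spent on y.
Plugging in: x* = (4·3.48/6.82)² = 4.1659, y* = 95.8588.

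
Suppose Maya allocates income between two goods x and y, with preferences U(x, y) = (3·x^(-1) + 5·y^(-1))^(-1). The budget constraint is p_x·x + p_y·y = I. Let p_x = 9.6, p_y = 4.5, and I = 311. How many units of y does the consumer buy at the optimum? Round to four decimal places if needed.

y* = 32.4257

Substitute y = (y/x)·x into the budget: x* = I/(p_x + p_y·(y/x)).
Numerically y/x = 1.885618, so x* = 311/(9.6 + 4.5·1.885618) = 17.1963 and y* = 1.885618·17.1963 = 32.4257.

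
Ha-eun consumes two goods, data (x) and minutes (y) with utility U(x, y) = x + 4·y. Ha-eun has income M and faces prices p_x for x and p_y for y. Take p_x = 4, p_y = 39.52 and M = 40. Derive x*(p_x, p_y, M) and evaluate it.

x* = 10

Numerically: x* = 10, y* = 0.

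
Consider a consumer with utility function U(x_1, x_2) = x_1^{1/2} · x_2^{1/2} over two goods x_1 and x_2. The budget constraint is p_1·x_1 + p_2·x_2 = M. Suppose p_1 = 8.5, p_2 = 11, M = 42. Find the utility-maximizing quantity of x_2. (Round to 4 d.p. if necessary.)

x_2* = 1.9091

MU_x_1/MU_x_2 = (0.5·x_2)/(0.5·x_1); tangency sets this equal to p_1/p_2.
So 0.5·p_2·x_2 = 0.5·p_1·x_1; combined with the budget, a share 0.5 of income goes to x_1.
Demand: x_1*(p_1,p_2,M) = 0.5·M/p_1 and x_2* = 0.5·M/p_2.
At p_1=8.5, p_2=11, M=42: x_2* = 0.5·42/11 = 1.9091.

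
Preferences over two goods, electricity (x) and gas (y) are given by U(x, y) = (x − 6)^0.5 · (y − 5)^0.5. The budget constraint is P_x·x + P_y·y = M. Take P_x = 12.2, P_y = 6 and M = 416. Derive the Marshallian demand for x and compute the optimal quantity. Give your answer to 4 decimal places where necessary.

Let x' = x−6, y' = y−5. MRS = y'/x' = P_x/P_y.
After buying the subsistence bundle (6, 5), a share 0.5 of the remaining income goes to x: x* = 6 + 0.5·(M − 6P_x − 5P_y)/P_x.
Discretionary income = 416 − 6·12.2 − 5·6 = 312.8; x* = 6 + 0.5·312.8/12.2 = 18.8197.

x* = 18.8197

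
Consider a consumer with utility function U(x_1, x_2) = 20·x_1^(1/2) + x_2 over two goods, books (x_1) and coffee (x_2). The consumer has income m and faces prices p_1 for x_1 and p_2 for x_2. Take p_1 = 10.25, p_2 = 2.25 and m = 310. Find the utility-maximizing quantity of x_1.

Set MRS = p_1/p_2: 10·x_1^(−1/2) = p_1/p_2.
Solve: √x_1 = 10·p_2/p_1, so x_1*(p_1,p_2) = (10·p_2/p_1)², and x_2* = (m − p_1·x_1*)/p_2.
Plugging in: x_1* = (10·2.25/10.25)² = 4.8186.

x_1* = 4.8186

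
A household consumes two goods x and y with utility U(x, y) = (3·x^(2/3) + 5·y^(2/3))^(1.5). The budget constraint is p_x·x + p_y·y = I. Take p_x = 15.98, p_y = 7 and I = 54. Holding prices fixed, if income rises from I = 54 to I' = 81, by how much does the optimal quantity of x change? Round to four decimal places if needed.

Δx* = 0.0672

From the CES first-order condition, (3/5)·(y/x)^(1/3) = p_x/p_y.
Solve for the ratio: y/x = [(5/3)·p_x/p_y]^(3).
Substitute y = (y/x)·x into the budget: x* = I/(p_x + p_y·(y/x)).
Numerically y/x = 55.078544, so x* = 54/(15.98 + 7·55.078544) = 0.1345.
At I' = 81: x* = 0.2017. Change: 0.2017 − 0.1345 = 0.0672.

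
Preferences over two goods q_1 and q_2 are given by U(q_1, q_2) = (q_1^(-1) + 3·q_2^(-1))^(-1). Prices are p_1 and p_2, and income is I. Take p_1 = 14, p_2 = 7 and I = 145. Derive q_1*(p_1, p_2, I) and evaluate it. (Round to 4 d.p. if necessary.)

From the CES first-order condition, (1/3)·(q_2/q_1)^(2) = p_1/p_2.
Solve for the ratio: q_2/q_1 = [3·p_1/p_2]^(0.5).
Substitute q_2 = (q_2/q_1)·q_1 into the budget: q_1* = I/(p_1 + p_2·(q_2/q_1)).
Numerically q_2/q_1 = 2.44949, so q_1* = 145/(14 + 7·2.44949) = 4.6554.

q_1* = 4.6554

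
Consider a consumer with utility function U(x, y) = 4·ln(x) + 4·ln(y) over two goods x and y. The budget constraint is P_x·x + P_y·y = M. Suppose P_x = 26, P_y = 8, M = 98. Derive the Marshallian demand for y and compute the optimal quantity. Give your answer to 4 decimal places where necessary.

The MRS is y/x. Set MRS = P_x/P_y.
Rearranging, P_y·y = P_x·x. Substituting into the budget gives P_x·x·(1 + 1) = M.
Demand: x*(P_x,P_y,M) = 0.5·M/P_x and y* = 0.5·M/P_y.
At P_x=26, P_y=8, M=98: y* = 0.5·98/8 = 6.125.

y* = 6.125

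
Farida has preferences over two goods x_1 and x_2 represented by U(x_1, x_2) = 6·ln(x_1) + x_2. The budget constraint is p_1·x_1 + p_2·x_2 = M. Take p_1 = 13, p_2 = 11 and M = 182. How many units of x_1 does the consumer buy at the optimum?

MU_x_1 = 6/x_1, MU_x_2 = 1. Tangency: 6/x_1 = p_1/p_2.
So x_1*(p_1,p_2) = 6·p_2/p_1, independent of income; and x_2* = (M − 6·p_2)/p_2.
At the given prices: x_1* = 6·11/13 = 5.0769.

x_1* = 5.0769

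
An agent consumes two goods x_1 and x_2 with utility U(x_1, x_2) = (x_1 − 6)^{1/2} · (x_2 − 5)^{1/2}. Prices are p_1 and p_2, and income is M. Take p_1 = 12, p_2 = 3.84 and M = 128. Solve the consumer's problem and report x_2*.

This is Cobb-Douglas in (x_1−6, x_2−5): tangency gives 0.5·p_2·(x_2−5) = 0.5·p_1·(x_1−6).
After buying the subsistence bundle (6, 5), a share 0.5 of the remaining income goes to x_1: x_1* = 6 + 0.5·(M − 6p_1 − 5p_2)/p_1.
Discretionary income = 128 − 6·12 − 5·3.84 = 36.8; x_2* = 5 + 0.5·36.8/3.84 = 9.7917.

x_2* = 9.7917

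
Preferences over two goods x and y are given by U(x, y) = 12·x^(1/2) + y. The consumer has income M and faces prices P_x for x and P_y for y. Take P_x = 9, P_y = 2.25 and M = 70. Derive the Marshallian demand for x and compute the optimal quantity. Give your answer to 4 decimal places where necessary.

MU_x = 6/√x, MU_y = 1. Tangency: 6/√x = P_x/P_y.
Thus x* = (6·P_y/P_x)² — independent of M — with the rest of income spent on y.
Plugging in: x* = (6·2.25/9)² = 2.25.

x* = 2.25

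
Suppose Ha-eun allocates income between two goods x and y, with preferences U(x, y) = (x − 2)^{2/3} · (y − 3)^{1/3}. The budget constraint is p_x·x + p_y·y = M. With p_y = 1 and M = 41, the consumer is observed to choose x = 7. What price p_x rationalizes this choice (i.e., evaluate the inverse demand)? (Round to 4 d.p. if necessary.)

MRS = 2·(y−3)/(x−2). Tangency with p_x/p_y gives y−3 = (1/2)·(p_x/p_y)·(x−2).
After buying the subsistence bundle (2, 3), a share 2/3 of the remaining income goes to x: x* = 2 + 2/3·(M − 2p_x − 3p_y)/p_x.
Set x* = 7 in the demand function and solve for p_x: p_x = 4.

p_x = 4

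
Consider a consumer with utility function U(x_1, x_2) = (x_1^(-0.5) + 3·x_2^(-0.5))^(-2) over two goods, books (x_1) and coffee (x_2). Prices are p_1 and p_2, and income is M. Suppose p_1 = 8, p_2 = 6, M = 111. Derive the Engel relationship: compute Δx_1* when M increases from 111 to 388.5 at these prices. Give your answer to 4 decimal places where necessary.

Δx_1* = 12.0031

MRS = MU_x_1/MU_x_2 = (1/3)·(x_2/x_1)^(1.5). Set equal to p_1/p_2.
Hence x_2/x_1 = (3·p_1/p_2)^(1/(1.5)), i.e. raised to the 2/3 power.
With the ratio pinned down, the budget gives x_1* = M/(p_1 + p_2·(x_2/x_1)) and x_2* = (x_2/x_1)·x_1*.
Numerically x_2/x_1 = 2.519842, so x_1* = 111/(8 + 6·2.519842) = 4.8012.
At M' = 388.5: x_1* = 16.8043. Change: 16.8043 − 4.8012 = 12.0031.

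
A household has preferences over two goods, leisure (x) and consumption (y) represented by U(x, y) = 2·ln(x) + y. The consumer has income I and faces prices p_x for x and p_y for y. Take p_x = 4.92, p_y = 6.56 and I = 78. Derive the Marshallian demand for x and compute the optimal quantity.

So x*(p_x,p_y) = 2·p_y/p_x, independent of income; and y* = (I − 2·p_y)/p_y.
At the given prices: x* = 2·6.56/4.92 = 2.6667.

x* = 2.6667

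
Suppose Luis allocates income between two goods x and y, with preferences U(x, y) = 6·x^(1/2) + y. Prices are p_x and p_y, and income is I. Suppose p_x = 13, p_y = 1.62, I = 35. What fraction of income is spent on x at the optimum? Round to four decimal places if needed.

Utility is quasi-linear in y; the FOC for x is 3/√x = p_x/p_y.
Thus x* = (3·p_y/p_x)² — independent of I — with the rest of income spent on y.
Plugging in: x* = (3·1.62/13)² = 0.1398, y* = 20.4834.
Expenditure on x: 13·0.1398 = 1.8169; share = 0.0519.

share on x = 0.0519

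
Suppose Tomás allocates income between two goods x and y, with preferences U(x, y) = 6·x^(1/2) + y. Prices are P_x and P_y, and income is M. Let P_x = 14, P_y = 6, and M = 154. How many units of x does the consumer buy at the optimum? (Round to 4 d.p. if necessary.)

Solve: √x = 3·P_y/P_x, so x*(P_x,P_y) = (3·P_y/P_x)², and y* = (M − P_x·x*)/P_y.
Plugging in: x* = (3·6/14)² = 1.6531.

x* = 1.6531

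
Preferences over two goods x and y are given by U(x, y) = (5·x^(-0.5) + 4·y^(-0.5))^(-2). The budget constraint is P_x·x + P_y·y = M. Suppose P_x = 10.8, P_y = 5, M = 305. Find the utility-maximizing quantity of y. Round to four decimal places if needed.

From the CES first-order condition, (5/4)·(y/x)^(1.5) = P_x/P_y.
Hence y/x = ((4/5)·P_x/P_y)^(1/(1.5)), i.e. raised to the 2/3 power.
Substitute y = (y/x)·x into the budget: x* = M/(P_x + P_y·(y/x)).
Numerically y/x = 1.44, so x* = 305/(10.8 + 5·1.44) = 16.9444 and y* = 1.44·16.9444 = 24.4.

y* = 24.4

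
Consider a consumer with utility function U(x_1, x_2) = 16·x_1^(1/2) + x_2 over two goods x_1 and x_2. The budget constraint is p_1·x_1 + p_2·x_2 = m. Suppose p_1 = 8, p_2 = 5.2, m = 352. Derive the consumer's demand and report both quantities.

x_1* = 27.04, x_2* = 26.0923

Utility is quasi-linear in x_2; the FOC for x_1 is 8/√x_1 = p_1/p_2.
Solve: √x_1 = 8·p_2/p_1, so x_1*(p_1,p_2) = (8·p_2/p_1)², and x_2* = (m − p_1·x_1*)/p_2.
Plugging in: x_1* = (8·5.2/8)² = 27.04, x_2* = 26.0923.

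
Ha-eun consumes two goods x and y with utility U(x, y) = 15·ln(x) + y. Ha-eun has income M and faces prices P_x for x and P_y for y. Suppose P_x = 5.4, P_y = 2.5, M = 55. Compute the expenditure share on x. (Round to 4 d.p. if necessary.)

share on x = 0.6818

MU_x = 15/x, MU_y = 1. Tangency: 15/x = P_x/P_y.
So x*(P_x,P_y) = 15·P_y/P_x, independent of income; and y* = (M − 15·P_y)/P_y.
At the given prices: x* = 15·2.5/5.4 = 6.9444, and y* = 7.
Expenditure on x: 5.4·6.9444 = 37.5; share = 0.6818.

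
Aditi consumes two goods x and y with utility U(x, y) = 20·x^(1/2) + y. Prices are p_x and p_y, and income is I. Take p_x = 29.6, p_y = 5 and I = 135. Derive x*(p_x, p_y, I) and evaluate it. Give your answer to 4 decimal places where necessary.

MU_x = 10/√x, MU_y = 1. Tangency: 10/√x = p_x/p_y.
Thus x* = (10·p_y/p_x)² — independent of I — with the rest of income spent on y.
Plugging in: x* = (10·5/29.6)² = 2.8534.

x* = 2.8534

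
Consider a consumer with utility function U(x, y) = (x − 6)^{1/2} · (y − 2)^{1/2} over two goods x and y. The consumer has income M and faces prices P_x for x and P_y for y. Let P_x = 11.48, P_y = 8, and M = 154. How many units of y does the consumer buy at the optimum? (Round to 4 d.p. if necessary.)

y* = 6.32

MRS = (y−2)/(x−6). Tangency with P_x/P_y gives y−2 = (P_x/P_y)·(x−6).
Substituting into the budget: x* = 6 + 0.5·(M − 6·P_x − 2·P_y)/P_x, and y* = 2 + 0.5·(…)/P_y.
Discretionary income = 154 − 6·11.48 − 2·8 = 69.12; y* = 2 + 0.5·69.12/8 = 6.32.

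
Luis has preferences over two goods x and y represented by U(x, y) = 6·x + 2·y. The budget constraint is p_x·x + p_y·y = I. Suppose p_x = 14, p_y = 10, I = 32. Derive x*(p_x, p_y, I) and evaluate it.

Linear utility — the consumer picks whichever good has higher MU/price: 6/14 = 0.4286 vs 2/10 = 0.2.
x gives more utility per dollar, so spend all income on x: x* = I/p_x, y* = 0.
Numerically: x* = 2.2857, y* = 0.

x* = 2.2857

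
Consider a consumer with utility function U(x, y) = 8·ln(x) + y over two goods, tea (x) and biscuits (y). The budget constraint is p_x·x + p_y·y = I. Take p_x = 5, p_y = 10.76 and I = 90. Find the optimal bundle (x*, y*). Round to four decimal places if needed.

x* = 17.216, y* = 0.3643

MU_x = 8/x, MU_y = 1. Tangency: 8/x = p_x/p_y.
So x*(p_x,p_y) = 8·p_y/p_x, independent of income; and y* = (I − 8·p_y)/p_y.
At the given prices: x* = 8·10.76/5 = 17.216, and y* = 0.3643.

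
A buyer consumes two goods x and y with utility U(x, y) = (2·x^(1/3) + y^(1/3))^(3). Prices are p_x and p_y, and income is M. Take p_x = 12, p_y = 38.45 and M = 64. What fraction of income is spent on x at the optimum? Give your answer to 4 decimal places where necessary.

share on x = 0.8351

MU_x ∝ 2·x^(-2/3), MU_y ∝ y^(-2/3), so MRS = 2·(y/x)^(2/3) = p_x/p_y.
Solve for the ratio: y/x = [(1/2)·p_x/p_y]^(1.5).
With the ratio pinned down, the budget gives x* = M/(p_x + p_y·(y/x)) and y* = (y/x)·x*.
Numerically y/x = 0.061643, so x* = 64/(12 + 38.45·0.061643) = 4.4537 and y* = 0.061643·4.4537 = 0.2745.
Expenditure on x: 12·4.4537 = 53.4441; share = 0.8351.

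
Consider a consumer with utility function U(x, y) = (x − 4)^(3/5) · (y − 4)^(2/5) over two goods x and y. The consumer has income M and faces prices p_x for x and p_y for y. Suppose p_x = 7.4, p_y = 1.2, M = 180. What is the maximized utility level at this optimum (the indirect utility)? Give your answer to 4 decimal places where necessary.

V = 20.7809

This is Cobb-Douglas in (x−4, y−4): tangency gives 0.6·p_y·(y−4) = 0.4·p_x·(x−4).
After buying the subsistence bundle (4, 4), a share 0.6 of the remaining income goes to x: x* = 4 + 0.6·(M − 4p_x − 4p_y)/p_x.
Discretionary income = 180 − 4·7.4 − 4·1.2 = 145.6; x* = 4 + 0.6·145.6/7.4 = 15.8054; y* = 4 + 0.4·145.6/1.2 = 52.5333.
Utility at the optimum: U(15.8054, 52.5333) = 20.7809.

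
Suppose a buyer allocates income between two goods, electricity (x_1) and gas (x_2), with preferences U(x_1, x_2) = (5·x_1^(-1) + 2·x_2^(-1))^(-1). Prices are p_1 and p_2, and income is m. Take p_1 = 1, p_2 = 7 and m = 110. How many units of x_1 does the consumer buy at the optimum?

x_1* = 41.1473

MU_x_1 ∝ 5·x_1^(-2), MU_x_2 ∝ 2·x_2^(-2), so MRS = (5/2)·(x_2/x_1)^(2) = p_1/p_2.
Hence x_2/x_1 = ((2/5)·p_1/p_2)^(1/(2)), i.e. raised to the 0.5 power.
Substitute x_2 = (x_2/x_1)·x_1 into the budget: x_1* = m/(p_1 + p_2·(x_2/x_1)).
Numerically x_2/x_1 = 0.239046, so x_1* = 110/(1 + 7·0.239046) = 41.1473.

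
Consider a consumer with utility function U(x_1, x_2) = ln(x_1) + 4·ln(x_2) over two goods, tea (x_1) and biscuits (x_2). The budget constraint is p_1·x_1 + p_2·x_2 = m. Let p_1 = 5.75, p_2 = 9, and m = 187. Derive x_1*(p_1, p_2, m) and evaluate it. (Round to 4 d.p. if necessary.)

Demand: x_1*(p_1,p_2,m) = 0.2·m/p_1 and x_2* = 0.8·m/p_2.
At p_1=5.75, p_2=9, m=187: x_1* = 0.2·187/5.75 = 6.5043.

x_1* = 6.5043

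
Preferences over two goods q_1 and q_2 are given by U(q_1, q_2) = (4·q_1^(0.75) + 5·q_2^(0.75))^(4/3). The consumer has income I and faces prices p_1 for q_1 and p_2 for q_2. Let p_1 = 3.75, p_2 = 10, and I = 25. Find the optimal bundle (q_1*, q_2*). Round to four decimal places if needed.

From the CES first-order condition, (4/5)·(q_2/q_1)^(0.25) = p_1/p_2.
Hence q_2/q_1 = ((5/4)·p_1/p_2)^(1/(0.25)), i.e. raised to the 4 power.
With the ratio pinned down, the budget gives q_1* = I/(p_1 + p_2·(q_2/q_1)) and q_2* = (q_2/q_1)·q_1*.
Numerically q_2/q_1 = 0.04828, so q_1* = 25/(3.75 + 10·0.04828) = 5.9063 and q_2* = 0.04828·5.9063 = 0.2852.

q_1* = 5.9063, q_2* = 0.2852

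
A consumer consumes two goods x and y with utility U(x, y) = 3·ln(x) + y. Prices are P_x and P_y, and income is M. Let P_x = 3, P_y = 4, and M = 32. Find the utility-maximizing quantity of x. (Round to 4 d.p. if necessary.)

MU_x = 3/x, MU_y = 1. Tangency: 3/x = P_x/P_y.
So x*(P_x,P_y) = 3·P_y/P_x, independent of income; and y* = (M − 3·P_y)/P_y.
At the given prices: x* = 3·4/3 = 4.

x* = 4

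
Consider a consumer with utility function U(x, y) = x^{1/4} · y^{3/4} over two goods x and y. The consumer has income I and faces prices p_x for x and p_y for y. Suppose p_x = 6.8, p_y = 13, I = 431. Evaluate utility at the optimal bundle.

Tangency: MRS = (1/3)·y/x = p_x/p_y.
So 0.25·p_y·y = 0.75·p_x·x; combined with the budget, a share 0.25 of income goes to x.
Demand: x*(p_x,p_y,I) = 0.25·I/p_x and y* = 0.75·I/p_y.
At p_x=6.8, p_y=13, I=431: x* = 0.25·431/6.8 = 15.8456, y* = 24.8654.
Utility at the optimum: U(15.8456, 24.8654) = 22.2164.

V = 22.2164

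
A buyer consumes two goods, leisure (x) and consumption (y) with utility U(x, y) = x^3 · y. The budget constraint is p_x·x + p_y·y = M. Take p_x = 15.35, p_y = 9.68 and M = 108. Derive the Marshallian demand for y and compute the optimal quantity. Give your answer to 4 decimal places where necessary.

Tangency: MRS = 3·y/x = p_x/p_y.
Rearranging, p_y·y = (1/3)·p_x·x. Substituting into the budget gives p_x·x·(1 + (1/3)) = M.
Demand: x*(p_x,p_y,M) = 0.75·M/p_x and y* = 0.25·M/p_y.
At p_x=15.35, p_y=9.68, M=108: y* = 0.25·108/9.68 = 2.7893.

y* = 2.7893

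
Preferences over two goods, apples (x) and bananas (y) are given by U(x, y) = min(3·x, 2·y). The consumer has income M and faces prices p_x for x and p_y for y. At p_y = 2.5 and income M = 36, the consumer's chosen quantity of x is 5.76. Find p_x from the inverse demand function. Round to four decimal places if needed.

With perfect complements, no substitution: consume in ratio x:y = 2:3.
Budget: p_x·x + p_y·(3/2)·x = M, so (2·p_x + 3·p_y)·x = 2·M.
Demand: x*(p_x,p_y,M) = 2·M/(2·p_x + 3·p_y), y* = 3·M/(2·p_x + 3·p_y).
Set x* = 5.76 in the demand function and solve for p_x: p_x = 2.5.

p_x = 2.5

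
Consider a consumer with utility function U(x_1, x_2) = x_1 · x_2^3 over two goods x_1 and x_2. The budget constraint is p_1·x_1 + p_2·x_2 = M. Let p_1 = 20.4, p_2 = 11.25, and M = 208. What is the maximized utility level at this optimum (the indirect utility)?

V = 6796.5639

Demand: x_1*(p_1,p_2,M) = 0.25·M/p_1 and x_2* = 0.75·M/p_2.
At p_1=20.4, p_2=11.25, M=208: x_1* = 0.25·208/20.4 = 2.549, x_2* = 13.8667.
Utility at the optimum: U(2.549, 13.8667) = 6796.5639.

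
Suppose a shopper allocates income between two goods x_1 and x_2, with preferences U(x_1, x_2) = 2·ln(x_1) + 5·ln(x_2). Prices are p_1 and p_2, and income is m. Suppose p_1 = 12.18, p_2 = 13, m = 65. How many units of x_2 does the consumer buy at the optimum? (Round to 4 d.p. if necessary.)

x_2* = 3.5714

Demand: x_1*(p_1,p_2,m) = 2/7·m/p_1 and x_2* = 5/7·m/p_2.
At p_1=12.18, p_2=13, m=65: x_2* = 5/7·65/13 = 3.5714.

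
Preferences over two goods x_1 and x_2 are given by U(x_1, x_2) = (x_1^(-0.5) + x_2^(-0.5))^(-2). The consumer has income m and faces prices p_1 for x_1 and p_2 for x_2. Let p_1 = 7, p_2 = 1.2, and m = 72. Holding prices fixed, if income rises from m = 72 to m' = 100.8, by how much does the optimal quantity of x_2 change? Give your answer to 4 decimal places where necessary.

From the CES first-order condition, (x_2/x_1)^(1.5) = p_1/p_2.
Solve for the ratio: x_2/x_1 = [p_1/p_2]^(2/3).
With the ratio pinned down, the budget gives x_1* = m/(p_1 + p_2·(x_2/x_1)) and x_2* = (x_2/x_1)·x_1*.
Numerically x_2/x_1 = 3.240494, so x_1* = 72/(7 + 1.2·3.240494) = 6.6124 and x_2* = 3.240494·6.6124 = 21.4275.
At m' = 100.8: x_2* = 29.9985. Change: 29.9985 − 21.4275 = 8.571.

Δx_2* = 8.571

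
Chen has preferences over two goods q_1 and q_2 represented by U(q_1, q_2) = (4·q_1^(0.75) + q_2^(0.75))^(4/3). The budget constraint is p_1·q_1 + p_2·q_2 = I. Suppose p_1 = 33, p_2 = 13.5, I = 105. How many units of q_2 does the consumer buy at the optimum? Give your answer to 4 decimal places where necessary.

With the ratio pinned down, the budget gives q_1* = I/(p_1 + p_2·(q_2/q_1)) and q_2* = (q_2/q_1)·q_1*.
Numerically q_2/q_1 = 0.13947, so q_1* = 105/(33 + 13.5·0.13947) = 3.0101 and q_2* = 0.13947·3.0101 = 0.4198.

q_2* = 0.4198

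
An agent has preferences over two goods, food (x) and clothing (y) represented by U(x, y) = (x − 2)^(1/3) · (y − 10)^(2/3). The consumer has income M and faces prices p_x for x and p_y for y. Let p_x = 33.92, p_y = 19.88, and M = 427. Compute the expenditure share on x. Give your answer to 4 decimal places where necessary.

MRS = (1/2)·(y−10)/(x−2). Tangency with p_x/p_y gives y−10 = 2·(p_x/p_y)·(x−2).
Substituting into the budget: x* = 2 + 1/3·(M − 2·p_x − 10·p_y)/p_x, and y* = 10 + 2/3·(…)/p_y.
Discretionary income = 427 − 2·33.92 − 10·19.88 = 160.36; x* = 2 + 1/3·160.36/33.92 = 3.5759; y* = 10 + 2/3·160.36/19.88 = 15.3776.
Expenditure on x: 33.92·3.5759 = 121.2933; share = 0.2841.

share on x = 0.2841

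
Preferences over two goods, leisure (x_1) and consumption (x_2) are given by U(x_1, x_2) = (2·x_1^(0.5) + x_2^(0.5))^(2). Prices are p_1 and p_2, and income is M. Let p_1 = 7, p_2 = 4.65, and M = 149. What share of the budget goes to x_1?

share on x_1 = 0.7266

With the ratio pinned down, the budget gives x_1* = M/(p_1 + p_2·(x_2/x_1)) and x_2* = (x_2/x_1)·x_1*.
Numerically x_2/x_1 = 0.566539, so x_1* = 149/(7 + 4.65·0.566539) = 15.4654 and x_2* = 0.566539·15.4654 = 8.7618.
Expenditure on x_1: 7·15.4654 = 108.2578; share = 0.7266.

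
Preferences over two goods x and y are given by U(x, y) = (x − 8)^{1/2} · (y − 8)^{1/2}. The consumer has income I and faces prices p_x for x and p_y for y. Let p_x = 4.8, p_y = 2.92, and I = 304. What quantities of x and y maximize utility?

x* = 33.2333, y* = 49.4795

After buying the subsistence bundle (8, 8), a share 0.5 of the remaining income goes to x: x* = 8 + 0.5·(I − 8p_x − 8p_y)/p_x.
Discretionary income = 304 − 8·4.8 − 8·2.92 = 242.24; x* = 8 + 0.5·242.24/4.8 = 33.2333; y* = 8 + 0.5·242.24/2.92 = 49.4795.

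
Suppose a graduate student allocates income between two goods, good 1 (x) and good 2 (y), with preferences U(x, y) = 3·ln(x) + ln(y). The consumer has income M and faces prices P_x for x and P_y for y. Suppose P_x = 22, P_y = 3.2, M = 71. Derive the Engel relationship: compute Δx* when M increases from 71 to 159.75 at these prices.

Δx* = 3.0256

Tangency: MRS = 3·y/x = P_x/P_y.
Rearranging, P_y·y = (1/3)·P_x·x. Substituting into the budget gives P_x·x·(1 + (1/3)) = M.
Demand: x*(P_x,P_y,M) = 0.75·M/P_x and y* = 0.25·M/P_y.
At P_x=22, P_y=3.2, M=71: x* = 0.75·71/22 = 2.4205.
At M' = 159.75: x* = 5.446. Change: 5.446 − 2.4205 = 3.0256.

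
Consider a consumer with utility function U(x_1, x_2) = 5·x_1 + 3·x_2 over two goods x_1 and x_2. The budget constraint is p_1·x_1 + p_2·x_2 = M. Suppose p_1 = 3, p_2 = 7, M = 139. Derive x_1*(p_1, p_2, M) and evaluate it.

Perfect substitutes: compare marginal utility per dollar. 5/p_1 vs 3/p_2 → 1.6667 vs 0.4286.
x_1 gives more utility per dollar, so spend all income on x_1: x_1* = M/p_1, x_2* = 0.
Numerically: x_1* = 46.3333, x_2* = 0.

x_1* = 46.3333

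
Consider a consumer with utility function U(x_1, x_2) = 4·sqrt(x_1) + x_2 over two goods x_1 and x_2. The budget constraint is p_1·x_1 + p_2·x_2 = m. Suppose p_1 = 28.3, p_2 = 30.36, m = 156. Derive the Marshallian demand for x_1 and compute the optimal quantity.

x_1* = 4.6035

Thus x_1* = (2·p_2/p_1)² — independent of m — with the rest of income spent on x_2.
Plugging in: x_1* = (2·30.36/28.3)² = 4.6035.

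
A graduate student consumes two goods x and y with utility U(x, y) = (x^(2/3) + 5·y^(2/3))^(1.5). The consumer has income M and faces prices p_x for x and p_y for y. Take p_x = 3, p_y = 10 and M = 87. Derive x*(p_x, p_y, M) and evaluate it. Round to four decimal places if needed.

From the CES first-order condition, (1/5)·(y/x)^(1/3) = p_x/p_y.
Solve for the ratio: y/x = [5·p_x/p_y]^(3).
With the ratio pinned down, the budget gives x* = M/(p_x + p_y·(y/x)) and y* = (y/x)·x*.
Numerically y/x = 3.375, so x* = 87/(3 + 10·3.375) = 2.3673.

x* = 2.3673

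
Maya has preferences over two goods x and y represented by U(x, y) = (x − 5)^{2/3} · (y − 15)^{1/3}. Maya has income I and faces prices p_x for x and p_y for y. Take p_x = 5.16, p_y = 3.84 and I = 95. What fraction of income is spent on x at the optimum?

Let x' = x−5, y' = y−15. MRS = 2·y'/x' = p_x/p_y.
After buying the subsistence bundle (5, 15), a share 2/3 of the remaining income goes to x: x* = 5 + 2/3·(I − 5p_x − 15p_y)/p_x.
Discretionary income = 95 − 5·5.16 − 15·3.84 = 11.6; x* = 5 + 2/3·11.6/5.16 = 6.4987; y* = 15 + 1/3·11.6/3.84 = 16.0069.
Expenditure on x: 5.16·6.4987 = 33.5333; share = 0.353.

share on x = 0.353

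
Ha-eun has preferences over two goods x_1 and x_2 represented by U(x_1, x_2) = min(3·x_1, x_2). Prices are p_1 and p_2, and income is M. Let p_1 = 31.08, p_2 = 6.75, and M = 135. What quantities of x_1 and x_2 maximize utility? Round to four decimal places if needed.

Demand: x_1*(p_1,p_2,M) = M/(p_1 + 3·p_2), x_2* = 3·M/(p_1 + 3·p_2).
Here 31.08 + 3·6.75 = 51.33, giving x_1* = 2.63 and x_2* = 7.8901.

x_1* = 2.63, x_2* = 7.8901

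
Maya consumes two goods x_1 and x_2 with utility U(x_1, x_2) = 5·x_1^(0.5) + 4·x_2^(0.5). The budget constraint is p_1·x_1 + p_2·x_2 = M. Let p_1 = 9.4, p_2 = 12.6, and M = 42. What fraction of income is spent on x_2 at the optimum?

Substitute x_2 = (x_2/x_1)·x_1 into the budget: x_1* = M/(p_1 + p_2·(x_2/x_1)).
Numerically x_2/x_1 = 0.356201, so x_1* = 42/(9.4 + 12.6·0.356201) = 3.0242 and x_2* = 0.356201·3.0242 = 1.0772.
Expenditure on x_2: 12.6·1.0772 = 13.5728; share = 0.3232.

share on x_2 = 0.3232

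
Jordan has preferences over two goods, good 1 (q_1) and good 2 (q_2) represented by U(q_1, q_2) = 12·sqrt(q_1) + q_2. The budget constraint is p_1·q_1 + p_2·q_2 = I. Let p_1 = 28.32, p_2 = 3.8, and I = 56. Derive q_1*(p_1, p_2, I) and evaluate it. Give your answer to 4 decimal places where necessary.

q_1* = 0.6482

MU_q_1 = 6/√q_1, MU_q_2 = 1. Tangency: 6/√q_1 = p_1/p_2.
Solve: √q_1 = 6·p_2/p_1, so q_1*(p_1,p_2) = (6·p_2/p_1)², and q_2* = (I − p_1·q_1*)/p_2.
Plugging in: q_1* = (6·3.8/28.32)² = 0.6482.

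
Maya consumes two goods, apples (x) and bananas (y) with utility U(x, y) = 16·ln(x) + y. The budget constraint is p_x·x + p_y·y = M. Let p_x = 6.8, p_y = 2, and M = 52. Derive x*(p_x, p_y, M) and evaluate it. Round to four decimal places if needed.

x* = 4.7059

MU_x = 16/x, MU_y = 1. Tangency: 16/x = p_x/p_y.
So x*(p_x,p_y) = 16·p_y/p_x, independent of income; and y* = (M − 16·p_y)/p_y.
At the given prices: x* = 16·2/6.8 = 4.7059.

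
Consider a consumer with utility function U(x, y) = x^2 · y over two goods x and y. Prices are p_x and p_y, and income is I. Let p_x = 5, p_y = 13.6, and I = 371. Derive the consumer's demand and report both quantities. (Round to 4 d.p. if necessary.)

x* = 49.4667, y* = 9.0931

MU_x/MU_y = (2·y)/(x); tangency sets this equal to p_x/p_y.
So 2·p_y·y = p_x·x; combined with the budget, a share 2/3 of income goes to x.
Demand: x*(p_x,p_y,I) = 2/3·I/p_x and y* = 1/3·I/p_y.
At p_x=5, p_y=13.6, I=371: x* = 2/3·371/5 = 49.4667, y* = 9.0931.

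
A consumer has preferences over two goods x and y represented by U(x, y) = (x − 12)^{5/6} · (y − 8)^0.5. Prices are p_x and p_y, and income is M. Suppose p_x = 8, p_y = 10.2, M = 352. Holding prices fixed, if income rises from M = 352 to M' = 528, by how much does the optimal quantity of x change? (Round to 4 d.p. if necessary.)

This is Cobb-Douglas in (x−12, y−8): tangency gives 5/6·p_y·(y−8) = 0.5·p_x·(x−12).
After buying the subsistence bundle (12, 8), a share 0.625 of the remaining income goes to x: x* = 12 + 0.625·(M − 12p_x − 8p_y)/p_x.
Discretionary income = 352 − 12·8 − 8·10.2 = 174.4; x* = 12 + 0.625·174.4/8 = 25.625.
At M' = 528: x* = 39.375. Change: 39.375 − 25.625 = 13.75.

Δx* = 13.75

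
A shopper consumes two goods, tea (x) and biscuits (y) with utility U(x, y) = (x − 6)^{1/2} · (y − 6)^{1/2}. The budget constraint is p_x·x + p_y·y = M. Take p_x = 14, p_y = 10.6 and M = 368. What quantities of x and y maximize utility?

After buying the subsistence bundle (6, 6), a share 0.5 of the remaining income goes to x: x* = 6 + 0.5·(M − 6p_x − 6p_y)/p_x.
Discretionary income = 368 − 6·14 − 6·10.6 = 220.4; x* = 6 + 0.5·220.4/14 = 13.8714; y* = 6 + 0.5·220.4/10.6 = 16.3962.

x* = 13.8714, y* = 16.3962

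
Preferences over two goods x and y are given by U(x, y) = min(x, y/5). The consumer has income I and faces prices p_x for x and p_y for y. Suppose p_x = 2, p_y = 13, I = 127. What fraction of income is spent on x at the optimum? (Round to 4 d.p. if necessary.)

share on x = 0.0299

With perfect complements, no substitution: consume in ratio x:y = 1:5.
Budget: p_x·x + p_y·5·x = I, so (p_x + 5·p_y)·x = I.
Demand: x*(p_x,p_y,I) = I/(p_x + 5·p_y), y* = 5·I/(p_x + 5·p_y).
Here 2 + 5·13 = 67, giving x* = 1.8955 and y* = 9.4776.
Expenditure on x: 2·1.8955 = 3.791; share = 0.0299.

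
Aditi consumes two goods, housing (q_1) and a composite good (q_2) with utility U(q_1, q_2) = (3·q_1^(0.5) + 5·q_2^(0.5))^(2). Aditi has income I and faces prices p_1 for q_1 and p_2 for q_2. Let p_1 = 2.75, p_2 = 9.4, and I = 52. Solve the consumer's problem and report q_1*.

q_1* = 10.4318

MU_q_1 ∝ 3·q_1^(-0.5), MU_q_2 ∝ 5·q_2^(-0.5), so MRS = (3/5)·(q_2/q_1)^(0.5) = p_1/p_2.
Solve for the ratio: q_2/q_1 = [(5/3)·p_1/p_2]^(2).
Substitute q_2 = (q_2/q_1)·q_1 into the budget: q_1* = I/(p_1 + p_2·(q_2/q_1)).
Numerically q_2/q_1 = 0.237743, so q_1* = 52/(2.75 + 9.4·0.237743) = 10.4318.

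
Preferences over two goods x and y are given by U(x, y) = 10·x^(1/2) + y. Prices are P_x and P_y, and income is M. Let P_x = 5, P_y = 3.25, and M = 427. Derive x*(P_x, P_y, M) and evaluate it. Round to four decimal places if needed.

MU_x = 5/√x, MU_y = 1. Tangency: 5/√x = P_x/P_y.
Thus x* = (5·P_y/P_x)² — independent of M — with the rest of income spent on y.
Plugging in: x* = (5·3.25/5)² = 10.5625.

x* = 10.5625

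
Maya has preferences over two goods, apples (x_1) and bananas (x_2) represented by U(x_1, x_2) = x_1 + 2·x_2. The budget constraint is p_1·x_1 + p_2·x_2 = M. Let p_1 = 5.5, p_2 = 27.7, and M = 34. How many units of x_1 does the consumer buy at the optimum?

x_1* = 6.1818

Linear utility — the consumer picks whichever good has higher MU/price: 1/5.5 = 0.1818 vs 2/27.7 = 0.0722.
x_1 gives more utility per dollar, so spend all income on x_1: x_1* = M/p_1, x_2* = 0.
Numerically: x_1* = 6.1818, x_2* = 0.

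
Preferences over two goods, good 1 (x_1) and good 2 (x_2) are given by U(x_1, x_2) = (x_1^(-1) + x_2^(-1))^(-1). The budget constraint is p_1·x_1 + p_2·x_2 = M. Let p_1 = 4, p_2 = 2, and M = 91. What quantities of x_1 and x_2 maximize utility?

From the CES first-order condition, (x_2/x_1)^(2) = p_1/p_2.
Hence x_2/x_1 = (p_1/p_2)^(1/(2)), i.e. raised to the 0.5 power.
With the ratio pinned down, the budget gives x_1* = M/(p_1 + p_2·(x_2/x_1)) and x_2* = (x_2/x_1)·x_1*.
Numerically x_2/x_1 = 1.414214, so x_1* = 91/(4 + 2·1.414214) = 13.3266 and x_2* = 1.414214·13.3266 = 18.8467.

x_1* = 13.3266, x_2* = 18.8467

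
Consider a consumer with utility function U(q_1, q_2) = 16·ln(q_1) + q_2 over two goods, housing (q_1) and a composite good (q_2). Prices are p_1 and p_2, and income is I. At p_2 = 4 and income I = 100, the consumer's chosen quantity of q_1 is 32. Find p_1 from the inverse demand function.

MU_q_1 = 16/q_1, MU_q_2 = 1. Tangency: 16/q_1 = p_1/p_2.
So q_1*(p_1,p_2) = 16·p_2/p_1, independent of income; and q_2* = (I − 16·p_2)/p_2.
Set q_1* = 32 in the demand function and solve for p_1: p_1 = 2.

p_1 = 2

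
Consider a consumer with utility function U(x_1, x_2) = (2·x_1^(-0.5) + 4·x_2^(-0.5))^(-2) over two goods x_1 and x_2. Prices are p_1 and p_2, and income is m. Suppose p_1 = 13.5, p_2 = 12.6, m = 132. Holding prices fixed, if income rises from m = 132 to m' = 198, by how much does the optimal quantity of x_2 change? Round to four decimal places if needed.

Δx_2* = 3.185

MU_x_1 ∝ 2·x_1^(-1.5), MU_x_2 ∝ 4·x_2^(-1.5), so MRS = (1/2)·(x_2/x_1)^(1.5) = p_1/p_2.
Hence x_2/x_1 = (2·p_1/p_2)^(1/(1.5)), i.e. raised to the 2/3 power.
Substitute x_2 = (x_2/x_1)·x_1 into the budget: x_1* = m/(p_1 + p_2·(x_2/x_1)).
Numerically x_2/x_1 = 1.662119, so x_1* = 132/(13.5 + 12.6·1.662119) = 3.8325 and x_2* = 1.662119·3.8325 = 6.37.
At m' = 198: x_2* = 9.555. Change: 9.555 − 6.37 = 3.185.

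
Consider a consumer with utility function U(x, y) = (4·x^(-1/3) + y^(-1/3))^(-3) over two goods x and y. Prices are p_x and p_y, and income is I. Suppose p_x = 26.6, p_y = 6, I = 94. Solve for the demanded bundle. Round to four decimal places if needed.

MU_x ∝ 4·x^(-4/3), MU_y ∝ y^(-4/3), so MRS = 4·(y/x)^(4/3) = p_x/p_y.
Solve for the ratio: y/x = [(1/4)·p_x/p_y]^(0.75).
With the ratio pinned down, the budget gives x* = I/(p_x + p_y·(y/x)) and y* = (y/x)·x*.
Numerically y/x = 1.080197, so x* = 94/(26.6 + 6·1.080197) = 2.8415 and y* = 1.080197·2.8415 = 3.0694.

x* = 2.8415, y* = 3.0694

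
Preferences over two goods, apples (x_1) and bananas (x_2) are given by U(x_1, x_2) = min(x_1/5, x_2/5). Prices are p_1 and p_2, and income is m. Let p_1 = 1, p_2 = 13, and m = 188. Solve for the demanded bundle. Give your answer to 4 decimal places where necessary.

With perfect complements, no substitution: consume in ratio x_1:x_2 = 5:5.
Budget: p_1·x_1 + p_2·x_1 = m, so (5·p_1 + 5·p_2)·x_1 = 5·m.
Demand: x_1*(p_1,p_2,m) = 5·m/(5·p_1 + 5·p_2), x_2* = 5·m/(5·p_1 + 5·p_2).
Here 5·1 + 5·13 = 70, giving x_1* = 13.4286 and x_2* = 13.4286.

x_1* = 13.4286, x_2* = 13.4286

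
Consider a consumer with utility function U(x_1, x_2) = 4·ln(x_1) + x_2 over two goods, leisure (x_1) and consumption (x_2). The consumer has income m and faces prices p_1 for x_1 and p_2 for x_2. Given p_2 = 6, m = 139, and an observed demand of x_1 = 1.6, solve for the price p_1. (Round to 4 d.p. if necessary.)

p_1 = 15

MU_x_1 = 4/x_1, MU_x_2 = 1. Tangency: 4/x_1 = p_1/p_2.
So x_1*(p_1,p_2) = 4·p_2/p_1, independent of income; and x_2* = (m − 4·p_2)/p_2.
Set x_1* = 1.6 in the demand function and solve for p_1: p_1 = 15.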